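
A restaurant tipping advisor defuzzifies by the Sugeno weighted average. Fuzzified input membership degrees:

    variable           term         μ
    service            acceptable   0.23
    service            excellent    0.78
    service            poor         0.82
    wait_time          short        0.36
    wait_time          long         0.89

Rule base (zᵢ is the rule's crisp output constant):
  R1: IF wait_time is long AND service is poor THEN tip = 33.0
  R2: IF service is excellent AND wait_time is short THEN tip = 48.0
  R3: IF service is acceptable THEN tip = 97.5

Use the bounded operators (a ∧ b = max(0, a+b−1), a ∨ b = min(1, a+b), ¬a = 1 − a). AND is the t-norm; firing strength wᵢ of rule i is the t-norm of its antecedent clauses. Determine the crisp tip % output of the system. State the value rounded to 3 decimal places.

48.681

R1 (z=33.0): long=0.89, poor=0.82; AND[max(0, a+b−1)] → w = 0.71
R2 (z=48.0): excellent=0.78, short=0.36; AND[max(0, a+b−1)] → w = 0.14
R3 (z=97.5): acceptable=0.23 → w = 0.23
Weighted average = (0.71·33.0 + 0.14·48.0 + 0.23·97.5) / (0.71 + 0.14 + 0.23)
  = 52.5750 / 1.0800 = 48.681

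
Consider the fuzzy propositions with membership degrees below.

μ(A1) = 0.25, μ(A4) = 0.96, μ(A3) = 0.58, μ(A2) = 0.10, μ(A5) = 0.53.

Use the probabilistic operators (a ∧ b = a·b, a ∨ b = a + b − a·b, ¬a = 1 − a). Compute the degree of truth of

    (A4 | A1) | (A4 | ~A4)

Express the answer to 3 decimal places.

0.999

A4 | A1 = a + b − a·b on (0.9600, 0.2500) = 0.9700
~A4 = 1 − 0.9600 = 0.0400
A4 | ~A4 = a + b − a·b on (0.9600, 0.0400) = 0.9616
(A4 | A1) | (A4 | ~A4) = a + b − a·b on (0.9700, 0.9616) = 0.9988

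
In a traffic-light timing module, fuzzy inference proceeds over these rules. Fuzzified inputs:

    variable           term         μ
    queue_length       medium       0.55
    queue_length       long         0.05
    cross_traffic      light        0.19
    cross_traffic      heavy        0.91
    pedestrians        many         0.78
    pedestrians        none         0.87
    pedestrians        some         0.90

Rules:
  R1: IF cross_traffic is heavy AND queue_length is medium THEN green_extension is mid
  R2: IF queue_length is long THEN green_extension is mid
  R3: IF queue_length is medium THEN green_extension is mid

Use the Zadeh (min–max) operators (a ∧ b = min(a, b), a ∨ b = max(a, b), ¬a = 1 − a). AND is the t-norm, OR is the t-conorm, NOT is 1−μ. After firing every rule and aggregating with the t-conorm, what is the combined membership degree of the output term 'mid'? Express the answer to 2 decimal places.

R1: heavy=0.91, medium=0.55; AND[min(a, b)] → w = 0.55
R2: long=0.05 → w = 0.05
R3: medium=0.55 → w = 0.55
Rules with consequent 'mid': {R1, R2, R3} → strengths 0.55, 0.05, 0.55
Aggregate via t-conorm [max(a, b)]: 0.55

0.55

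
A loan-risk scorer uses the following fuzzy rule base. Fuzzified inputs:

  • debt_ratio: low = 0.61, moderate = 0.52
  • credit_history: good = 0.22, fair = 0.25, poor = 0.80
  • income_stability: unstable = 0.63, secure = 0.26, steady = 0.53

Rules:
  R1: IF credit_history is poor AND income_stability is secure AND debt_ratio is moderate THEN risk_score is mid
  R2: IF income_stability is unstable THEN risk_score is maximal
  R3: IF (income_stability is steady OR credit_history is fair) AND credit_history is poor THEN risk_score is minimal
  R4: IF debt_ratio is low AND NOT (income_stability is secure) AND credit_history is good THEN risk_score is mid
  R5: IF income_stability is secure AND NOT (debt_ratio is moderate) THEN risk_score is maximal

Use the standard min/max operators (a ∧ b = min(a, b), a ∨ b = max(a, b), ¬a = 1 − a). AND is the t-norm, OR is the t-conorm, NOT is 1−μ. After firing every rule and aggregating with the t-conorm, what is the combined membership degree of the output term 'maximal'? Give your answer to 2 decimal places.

R1: poor=0.80, secure=0.26, moderate=0.52; AND[min(a, b)] → w = 0.26
R2: unstable=0.63 → w = 0.63
R3: (steady=0.53 OR fair=0.25) = 0.53; AND[min(a, b)] with poor=0.80 → w = 0.53
R4: low=0.61, ¬secure=1−0.26=0.74, good=0.22; AND[min(a, b)] → w = 0.22
R5: secure=0.26, ¬moderate=1−0.52=0.48; AND[min(a, b)] → w = 0.26
Rules with consequent 'maximal': {R2, R5} → strengths 0.63, 0.26
Aggregate via t-conorm [max(a, b)]: 0.63

0.63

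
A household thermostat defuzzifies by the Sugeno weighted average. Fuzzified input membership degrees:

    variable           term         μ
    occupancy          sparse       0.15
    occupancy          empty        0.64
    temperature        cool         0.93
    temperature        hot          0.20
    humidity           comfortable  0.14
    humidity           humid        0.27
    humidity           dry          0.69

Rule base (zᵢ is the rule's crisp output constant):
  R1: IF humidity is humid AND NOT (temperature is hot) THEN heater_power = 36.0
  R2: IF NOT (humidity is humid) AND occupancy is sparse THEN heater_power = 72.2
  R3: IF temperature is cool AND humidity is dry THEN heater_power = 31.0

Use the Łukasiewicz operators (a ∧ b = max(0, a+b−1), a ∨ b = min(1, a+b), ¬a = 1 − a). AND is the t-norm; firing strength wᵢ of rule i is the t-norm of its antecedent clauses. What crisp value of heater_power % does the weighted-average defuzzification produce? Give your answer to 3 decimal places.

31.507

R1 (z=36.0): humid=0.27, ¬hot=1−0.20=0.80; AND[max(0, a+b−1)] → w = 0.07
R2 (z=72.2): ¬humid=1−0.27=0.73, sparse=0.15; AND[max(0, a+b−1)] → w = 0.00
R3 (z=31.0): cool=0.93, dry=0.69; AND[max(0, a+b−1)] → w = 0.62
Weighted average = (0.07·36.0 + 0.00·72.2 + 0.62·31.0) / (0.07 + 0.00 + 0.62)
  = 21.7400 / 0.6900 = 31.507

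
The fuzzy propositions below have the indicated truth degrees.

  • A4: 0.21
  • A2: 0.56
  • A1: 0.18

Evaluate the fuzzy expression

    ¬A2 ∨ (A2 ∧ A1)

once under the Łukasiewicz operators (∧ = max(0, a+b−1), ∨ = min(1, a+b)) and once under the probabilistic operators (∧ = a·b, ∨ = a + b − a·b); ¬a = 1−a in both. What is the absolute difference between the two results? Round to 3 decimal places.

Under Łukasiewicz:
  ¬A2 = 1 − 0.56 = 0.44
  A2 ∧ A1 = max(0, a+b−1) on (0.56, 0.18) = 0.00
  ¬A2 ∨ (A2 ∧ A1) = min(1, a+b) on (0.44, 0.00) = 0.44
  → value = 0.4400
Under probabilistic:
  ¬A2 = 1 − 0.5600 = 0.4400
  A2 ∧ A1 = a·b on (0.5600, 0.1800) = 0.1008
  ¬A2 ∨ (A2 ∧ A1) = a + b − a·b on (0.4400, 0.1008) = 0.4964
  → value = 0.4964
|0.4400 − 0.4964| = 0.056

0.056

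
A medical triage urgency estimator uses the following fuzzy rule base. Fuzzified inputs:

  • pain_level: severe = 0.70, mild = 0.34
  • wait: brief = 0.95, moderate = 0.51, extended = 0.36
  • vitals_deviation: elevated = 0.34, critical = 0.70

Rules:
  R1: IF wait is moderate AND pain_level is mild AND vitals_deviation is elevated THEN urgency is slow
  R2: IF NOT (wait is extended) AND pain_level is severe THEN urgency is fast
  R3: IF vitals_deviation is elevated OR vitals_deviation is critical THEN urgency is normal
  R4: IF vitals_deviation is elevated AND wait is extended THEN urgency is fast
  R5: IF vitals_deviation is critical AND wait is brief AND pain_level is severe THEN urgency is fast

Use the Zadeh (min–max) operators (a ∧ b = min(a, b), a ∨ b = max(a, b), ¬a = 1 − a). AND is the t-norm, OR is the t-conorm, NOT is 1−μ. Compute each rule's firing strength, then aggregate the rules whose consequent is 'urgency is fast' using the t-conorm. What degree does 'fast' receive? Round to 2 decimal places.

R1: moderate=0.51, mild=0.34, elevated=0.34; AND[min(a, b)] → w = 0.34
R2: ¬extended=1−0.36=0.64, severe=0.70; AND[min(a, b)] → w = 0.64
R3: elevated=0.34, critical=0.70; OR[max(a, b)] → w = 0.70
R4: elevated=0.34, extended=0.36; AND[min(a, b)] → w = 0.34
R5: critical=0.70, brief=0.95, severe=0.70; AND[min(a, b)] → w = 0.70
Rules with consequent 'fast': {R2, R4, R5} → strengths 0.64, 0.34, 0.70
Aggregate via t-conorm [max(a, b)]: 0.70

0.70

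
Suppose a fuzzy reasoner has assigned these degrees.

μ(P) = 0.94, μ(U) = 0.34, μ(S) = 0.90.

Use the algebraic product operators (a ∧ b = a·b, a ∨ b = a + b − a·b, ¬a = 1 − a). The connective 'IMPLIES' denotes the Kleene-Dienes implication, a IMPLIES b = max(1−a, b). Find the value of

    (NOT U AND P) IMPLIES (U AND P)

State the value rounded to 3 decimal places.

0.380

NOT U = 1 − 0.3400 = 0.6600
NOT U AND P = a·b on (0.6600, 0.9400) = 0.6204
U AND P = a·b on (0.3400, 0.9400) = 0.3196
(NOT U AND P) IMPLIES (U AND P)  [Kleene-Dienes: max(1−a, b)] with a=0.6204, b=0.3196 → 0.3796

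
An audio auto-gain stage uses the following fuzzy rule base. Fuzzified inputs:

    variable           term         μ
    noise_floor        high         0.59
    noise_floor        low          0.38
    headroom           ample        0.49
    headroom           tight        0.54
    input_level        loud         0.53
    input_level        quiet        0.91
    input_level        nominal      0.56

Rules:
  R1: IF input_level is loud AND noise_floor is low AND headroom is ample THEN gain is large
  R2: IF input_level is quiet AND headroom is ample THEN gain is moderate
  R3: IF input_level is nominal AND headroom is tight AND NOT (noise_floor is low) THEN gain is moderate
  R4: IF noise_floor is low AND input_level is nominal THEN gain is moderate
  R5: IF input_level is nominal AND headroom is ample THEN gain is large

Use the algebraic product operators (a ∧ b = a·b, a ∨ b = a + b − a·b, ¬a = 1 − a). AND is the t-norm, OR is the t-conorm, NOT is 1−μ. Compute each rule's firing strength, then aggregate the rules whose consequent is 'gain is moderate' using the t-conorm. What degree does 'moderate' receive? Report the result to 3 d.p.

0.646

R1: loud=0.53, low=0.38, ample=0.49; AND[a·b] → w = 0.0987
R2: quiet=0.91, ample=0.49; AND[a·b] → w = 0.4459
R3: nominal=0.56, tight=0.54, ¬low=1−0.38=0.62; AND[a·b] → w = 0.1875
R4: low=0.38, nominal=0.56; AND[a·b] → w = 0.2128
R5: nominal=0.56, ample=0.49; AND[a·b] → w = 0.2744
Rules with consequent 'moderate': {R2, R3, R4} → strengths 0.4459, 0.1875, 0.2128
Aggregate via t-conorm [a + b − a·b]: 0.6456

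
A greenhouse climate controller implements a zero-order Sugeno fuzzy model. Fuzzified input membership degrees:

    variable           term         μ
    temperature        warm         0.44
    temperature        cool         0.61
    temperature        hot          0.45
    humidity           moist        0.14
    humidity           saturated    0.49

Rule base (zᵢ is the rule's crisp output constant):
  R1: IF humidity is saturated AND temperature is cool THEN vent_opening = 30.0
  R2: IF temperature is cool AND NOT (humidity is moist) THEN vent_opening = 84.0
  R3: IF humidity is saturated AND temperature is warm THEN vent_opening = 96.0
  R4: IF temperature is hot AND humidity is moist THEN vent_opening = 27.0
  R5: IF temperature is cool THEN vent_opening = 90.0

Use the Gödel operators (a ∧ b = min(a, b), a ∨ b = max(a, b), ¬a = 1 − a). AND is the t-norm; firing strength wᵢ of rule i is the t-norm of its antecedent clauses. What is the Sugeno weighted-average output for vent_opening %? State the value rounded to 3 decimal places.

72.865

R1 (z=30.0): saturated=0.49, cool=0.61; AND[min(a, b)] → w = 0.49
R2 (z=84.0): cool=0.61, ¬moist=1−0.14=0.86; AND[min(a, b)] → w = 0.61
R3 (z=96.0): saturated=0.49, warm=0.44; AND[min(a, b)] → w = 0.44
R4 (z=27.0): hot=0.45, moist=0.14; AND[min(a, b)] → w = 0.14
R5 (z=90.0): cool=0.61 → w = 0.61
Weighted average = (0.49·30.0 + 0.61·84.0 + 0.44·96.0 + 0.14·27.0 + 0.61·90.0) / (0.49 + 0.61 + 0.44 + 0.14 + 0.61)
  = 166.8600 / 2.2900 = 72.865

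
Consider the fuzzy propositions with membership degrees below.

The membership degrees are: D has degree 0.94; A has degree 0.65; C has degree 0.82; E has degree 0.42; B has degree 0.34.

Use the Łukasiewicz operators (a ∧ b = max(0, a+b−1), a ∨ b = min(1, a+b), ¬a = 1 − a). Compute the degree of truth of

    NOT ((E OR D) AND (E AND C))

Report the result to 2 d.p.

0.76

E OR D = min(1, a+b) on (0.42, 0.94) = 1.00
E AND C = max(0, a+b−1) on (0.42, 0.82) = 0.24
(E OR D) AND (E AND C) = max(0, a+b−1) on (1.00, 0.24) = 0.24
NOT ((E OR D) AND (E AND C)) = 1 − 0.24 = 0.76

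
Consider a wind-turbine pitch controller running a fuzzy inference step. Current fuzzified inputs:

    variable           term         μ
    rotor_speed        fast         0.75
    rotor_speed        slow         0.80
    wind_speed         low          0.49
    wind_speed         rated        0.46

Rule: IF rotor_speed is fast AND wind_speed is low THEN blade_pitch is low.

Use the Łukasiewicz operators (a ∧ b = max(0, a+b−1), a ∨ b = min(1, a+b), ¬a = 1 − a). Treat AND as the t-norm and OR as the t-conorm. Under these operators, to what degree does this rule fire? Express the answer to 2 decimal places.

0.24

firing strength: fast=0.75, low=0.49; AND[max(0, a+b−1)] → w = 0.24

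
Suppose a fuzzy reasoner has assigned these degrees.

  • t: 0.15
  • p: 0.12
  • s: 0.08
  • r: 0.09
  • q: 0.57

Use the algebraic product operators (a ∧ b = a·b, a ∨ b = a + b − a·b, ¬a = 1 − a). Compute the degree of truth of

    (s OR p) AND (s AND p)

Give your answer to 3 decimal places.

0.002

s OR p = a + b − a·b on (0.0800, 0.1200) = 0.1904
s AND p = a·b on (0.0800, 0.1200) = 0.0096
(s OR p) AND (s AND p) = a·b on (0.1904, 0.0096) = 0.0018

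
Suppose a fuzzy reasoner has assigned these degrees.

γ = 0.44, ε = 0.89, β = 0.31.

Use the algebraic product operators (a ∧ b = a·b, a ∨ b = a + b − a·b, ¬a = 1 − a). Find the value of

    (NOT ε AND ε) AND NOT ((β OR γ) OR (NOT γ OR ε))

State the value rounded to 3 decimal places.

0.002

NOT ε = 1 − 0.8900 = 0.1100
NOT ε AND ε = a·b on (0.1100, 0.8900) = 0.0979
β OR γ = a + b − a·b on (0.3100, 0.4400) = 0.6136
NOT γ = 1 − 0.4400 = 0.5600
NOT γ OR ε = a + b − a·b on (0.5600, 0.8900) = 0.9516
(β OR γ) OR (NOT γ OR ε) = a + b − a·b on (0.6136, 0.9516) = 0.9813
NOT ((β OR γ) OR (NOT γ OR ε)) = 1 − 0.9813 = 0.0187
(NOT ε AND ε) AND NOT ((β OR γ) OR (NOT γ OR ε)) = a·b on (0.0979, 0.0187) = 0.0018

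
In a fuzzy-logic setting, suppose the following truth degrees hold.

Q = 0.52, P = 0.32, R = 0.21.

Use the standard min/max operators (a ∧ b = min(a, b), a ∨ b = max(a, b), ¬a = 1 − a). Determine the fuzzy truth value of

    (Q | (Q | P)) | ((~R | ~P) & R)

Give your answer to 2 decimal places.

0.52

Q | P = max(a, b) on (0.52, 0.32) = 0.52
Q | (Q | P) = max(a, b) on (0.52, 0.52) = 0.52
~R = 1 − 0.21 = 0.79
~P = 1 − 0.32 = 0.68
~R | ~P = max(a, b) on (0.79, 0.68) = 0.79
(~R | ~P) & R = min(a, b) on (0.79, 0.21) = 0.21
(Q | (Q | P)) | ((~R | ~P) & R) = max(a, b) on (0.52, 0.21) = 0.52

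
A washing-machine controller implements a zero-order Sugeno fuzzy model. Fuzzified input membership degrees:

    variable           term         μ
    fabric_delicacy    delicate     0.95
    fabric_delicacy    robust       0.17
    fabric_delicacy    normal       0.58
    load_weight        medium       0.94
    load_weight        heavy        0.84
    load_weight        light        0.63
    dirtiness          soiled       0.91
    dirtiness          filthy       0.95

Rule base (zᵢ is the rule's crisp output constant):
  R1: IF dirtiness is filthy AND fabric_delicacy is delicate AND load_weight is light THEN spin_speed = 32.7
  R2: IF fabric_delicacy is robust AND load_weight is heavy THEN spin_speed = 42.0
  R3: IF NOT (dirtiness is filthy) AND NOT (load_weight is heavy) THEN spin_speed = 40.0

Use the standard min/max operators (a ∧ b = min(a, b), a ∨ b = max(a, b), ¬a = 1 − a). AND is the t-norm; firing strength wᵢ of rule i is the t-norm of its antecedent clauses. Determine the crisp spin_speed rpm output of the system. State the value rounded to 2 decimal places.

34.99

R1 (z=32.7): filthy=0.95, delicate=0.95, light=0.63; AND[min(a, b)] → w = 0.63
R2 (z=42.0): robust=0.17, heavy=0.84; AND[min(a, b)] → w = 0.17
R3 (z=40.0): ¬filthy=1−0.95=0.05, ¬heavy=1−0.84=0.16; AND[min(a, b)] → w = 0.05
Weighted average = (0.63·32.7 + 0.17·42.0 + 0.05·40.0) / (0.63 + 0.17 + 0.05)
  = 29.7410 / 0.8500 = 34.99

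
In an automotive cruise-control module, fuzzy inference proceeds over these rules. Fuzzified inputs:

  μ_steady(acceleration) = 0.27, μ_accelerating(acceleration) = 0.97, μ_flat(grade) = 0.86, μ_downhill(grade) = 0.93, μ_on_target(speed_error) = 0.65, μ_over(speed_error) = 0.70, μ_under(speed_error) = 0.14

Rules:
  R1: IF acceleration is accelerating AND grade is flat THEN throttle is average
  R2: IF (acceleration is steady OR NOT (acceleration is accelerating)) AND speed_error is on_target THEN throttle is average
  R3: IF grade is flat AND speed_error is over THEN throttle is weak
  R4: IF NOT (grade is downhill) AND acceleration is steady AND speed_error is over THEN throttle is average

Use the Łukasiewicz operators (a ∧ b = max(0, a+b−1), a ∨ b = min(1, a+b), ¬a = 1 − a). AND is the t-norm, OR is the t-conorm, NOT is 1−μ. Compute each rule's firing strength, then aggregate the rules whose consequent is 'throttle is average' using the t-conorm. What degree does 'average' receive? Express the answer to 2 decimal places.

R1: accelerating=0.97, flat=0.86; AND[max(0, a+b−1)] → w = 0.83
R2: (steady=0.27 OR ¬accelerating=1−0.97=0.03) = 0.30; AND[max(0, a+b−1)] with on_target=0.65 → w = 0.00
R3: flat=0.86, over=0.70; AND[max(0, a+b−1)] → w = 0.56
R4: ¬downhill=1−0.93=0.07, steady=0.27, over=0.70; AND[max(0, a+b−1)] → w = 0.00
Rules with consequent 'average': {R1, R2, R4} → strengths 0.83, 0.00, 0.00
Aggregate via t-conorm [min(1, a+b)]: 0.83

0.83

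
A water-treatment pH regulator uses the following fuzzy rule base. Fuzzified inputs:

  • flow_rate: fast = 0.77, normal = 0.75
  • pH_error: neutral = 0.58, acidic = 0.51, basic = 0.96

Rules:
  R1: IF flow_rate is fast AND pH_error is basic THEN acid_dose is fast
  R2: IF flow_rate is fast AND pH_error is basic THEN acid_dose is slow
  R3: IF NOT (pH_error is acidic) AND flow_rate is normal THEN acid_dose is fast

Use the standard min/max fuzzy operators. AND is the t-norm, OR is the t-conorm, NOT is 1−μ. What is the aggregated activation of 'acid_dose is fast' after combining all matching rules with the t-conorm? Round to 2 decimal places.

R1: fast=0.77, basic=0.96; AND[min(a, b)] → w = 0.77
R2: fast=0.77, basic=0.96; AND[min(a, b)] → w = 0.77
R3: ¬acidic=1−0.51=0.49, normal=0.75; AND[min(a, b)] → w = 0.49
Rules with consequent 'fast': {R1, R3} → strengths 0.77, 0.49
Aggregate via t-conorm [max(a, b)]: 0.77

0.77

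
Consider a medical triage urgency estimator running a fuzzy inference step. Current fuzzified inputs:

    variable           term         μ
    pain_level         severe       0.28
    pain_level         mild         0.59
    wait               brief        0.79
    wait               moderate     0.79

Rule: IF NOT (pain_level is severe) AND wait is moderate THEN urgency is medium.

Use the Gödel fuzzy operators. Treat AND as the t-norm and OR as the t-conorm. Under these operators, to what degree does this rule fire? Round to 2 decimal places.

firing strength: ¬severe=1−0.28=0.72, moderate=0.79; AND[min(a, b)] → w = 0.72

0.72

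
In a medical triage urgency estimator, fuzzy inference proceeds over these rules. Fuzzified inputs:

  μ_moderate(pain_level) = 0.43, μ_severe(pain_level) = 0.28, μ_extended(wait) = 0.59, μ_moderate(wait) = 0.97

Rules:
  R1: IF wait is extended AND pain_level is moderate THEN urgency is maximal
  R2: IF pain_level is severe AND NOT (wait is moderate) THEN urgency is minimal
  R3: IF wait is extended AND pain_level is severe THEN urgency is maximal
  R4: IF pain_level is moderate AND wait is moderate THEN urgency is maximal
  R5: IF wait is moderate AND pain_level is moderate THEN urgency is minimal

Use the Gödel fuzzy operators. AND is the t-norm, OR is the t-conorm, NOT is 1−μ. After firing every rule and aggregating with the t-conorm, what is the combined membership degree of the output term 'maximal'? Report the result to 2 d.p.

0.43

R1: extended=0.59, moderate=0.43; AND[min(a, b)] → w = 0.43
R2: severe=0.28, ¬moderate=1−0.97=0.03; AND[min(a, b)] → w = 0.03
R3: extended=0.59, severe=0.28; AND[min(a, b)] → w = 0.28
R4: moderate=0.43, moderate=0.97; AND[min(a, b)] → w = 0.43
R5: moderate=0.97, moderate=0.43; AND[min(a, b)] → w = 0.43
Rules with consequent 'maximal': {R1, R3, R4} → strengths 0.43, 0.28, 0.43
Aggregate via t-conorm [max(a, b)]: 0.43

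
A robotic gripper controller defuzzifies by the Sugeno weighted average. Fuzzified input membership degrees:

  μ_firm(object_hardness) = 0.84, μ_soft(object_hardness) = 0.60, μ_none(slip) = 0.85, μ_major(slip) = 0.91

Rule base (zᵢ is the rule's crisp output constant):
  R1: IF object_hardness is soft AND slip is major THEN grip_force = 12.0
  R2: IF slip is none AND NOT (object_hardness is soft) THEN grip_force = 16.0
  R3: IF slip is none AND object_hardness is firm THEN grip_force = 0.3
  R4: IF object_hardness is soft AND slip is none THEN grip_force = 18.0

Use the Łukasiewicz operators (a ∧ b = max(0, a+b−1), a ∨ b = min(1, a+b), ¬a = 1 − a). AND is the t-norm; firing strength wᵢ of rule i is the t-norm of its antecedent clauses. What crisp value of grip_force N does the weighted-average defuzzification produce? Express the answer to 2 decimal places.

9.70

R1 (z=12.0): soft=0.60, major=0.91; AND[max(0, a+b−1)] → w = 0.51
R2 (z=16.0): none=0.85, ¬soft=1−0.60=0.40; AND[max(0, a+b−1)] → w = 0.25
R3 (z=0.3): none=0.85, firm=0.84; AND[max(0, a+b−1)] → w = 0.69
R4 (z=18.0): soft=0.60, none=0.85; AND[max(0, a+b−1)] → w = 0.45
Weighted average = (0.51·12.0 + 0.25·16.0 + 0.69·0.3 + 0.45·18.0) / (0.51 + 0.25 + 0.69 + 0.45)
  = 18.4270 / 1.9000 = 9.70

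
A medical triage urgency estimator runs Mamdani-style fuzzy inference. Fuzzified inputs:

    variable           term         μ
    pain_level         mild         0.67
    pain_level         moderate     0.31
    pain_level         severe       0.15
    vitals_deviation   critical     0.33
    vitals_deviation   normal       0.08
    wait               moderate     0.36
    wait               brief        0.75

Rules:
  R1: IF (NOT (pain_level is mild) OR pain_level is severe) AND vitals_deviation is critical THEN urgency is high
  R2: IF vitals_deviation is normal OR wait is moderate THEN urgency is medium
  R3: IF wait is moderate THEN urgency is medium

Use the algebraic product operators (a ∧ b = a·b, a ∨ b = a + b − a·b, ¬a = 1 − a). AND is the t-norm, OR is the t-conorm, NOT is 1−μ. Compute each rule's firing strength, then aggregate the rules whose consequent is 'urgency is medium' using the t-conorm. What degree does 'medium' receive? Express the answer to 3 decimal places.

R1: (¬mild=1−0.67=0.33 OR severe=0.15) = 0.4305; AND[a·b] with critical=0.33 → w = 0.1421
R2: normal=0.08, moderate=0.36; OR[a + b − a·b] → w = 0.4112
R3: moderate=0.36 → w = 0.3600
Rules with consequent 'medium': {R2, R3} → strengths 0.4112, 0.3600
Aggregate via t-conorm [a + b − a·b]: 0.6232

0.623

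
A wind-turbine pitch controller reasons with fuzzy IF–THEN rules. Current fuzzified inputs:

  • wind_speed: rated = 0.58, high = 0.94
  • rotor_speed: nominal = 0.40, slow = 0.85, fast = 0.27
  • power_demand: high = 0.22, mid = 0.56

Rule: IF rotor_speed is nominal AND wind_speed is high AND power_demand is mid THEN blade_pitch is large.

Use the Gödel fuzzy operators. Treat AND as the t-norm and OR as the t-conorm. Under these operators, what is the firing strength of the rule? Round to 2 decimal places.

0.40

firing strength: nominal=0.40, high=0.94, mid=0.56; AND[min(a, b)] → w = 0.40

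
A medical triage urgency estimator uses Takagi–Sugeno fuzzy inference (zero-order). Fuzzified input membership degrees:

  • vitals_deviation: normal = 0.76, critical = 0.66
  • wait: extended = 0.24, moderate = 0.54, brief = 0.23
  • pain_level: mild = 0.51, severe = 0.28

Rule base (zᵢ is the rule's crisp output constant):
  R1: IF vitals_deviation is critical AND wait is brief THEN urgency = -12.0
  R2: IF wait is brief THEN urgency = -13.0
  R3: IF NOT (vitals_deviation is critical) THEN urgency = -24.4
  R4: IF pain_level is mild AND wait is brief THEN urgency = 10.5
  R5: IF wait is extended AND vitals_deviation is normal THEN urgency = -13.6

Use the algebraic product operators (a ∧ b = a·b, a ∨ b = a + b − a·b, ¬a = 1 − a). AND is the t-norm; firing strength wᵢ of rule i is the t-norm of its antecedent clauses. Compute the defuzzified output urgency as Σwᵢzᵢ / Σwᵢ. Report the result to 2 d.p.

R1 (z=-12.0): critical=0.66, brief=0.23; AND[a·b] → w = 0.1518
R2 (z=-13.0): brief=0.23 → w = 0.2300
R3 (z=-24.4): ¬critical=1−0.66=0.34 → w = 0.3400
R4 (z=10.5): mild=0.51, brief=0.23; AND[a·b] → w = 0.1173
R5 (z=-13.6): extended=0.24, normal=0.76; AND[a·b] → w = 0.1824
Weighted average = (0.1518·-12.0 + 0.2300·-13.0 + 0.3400·-24.4 + 0.1173·10.5 + 0.1824·-13.6) / (0.1518 + 0.2300 + 0.3400 + 0.1173 + 0.1824)
  = -14.3566 / 1.0215 = -14.05

-14.05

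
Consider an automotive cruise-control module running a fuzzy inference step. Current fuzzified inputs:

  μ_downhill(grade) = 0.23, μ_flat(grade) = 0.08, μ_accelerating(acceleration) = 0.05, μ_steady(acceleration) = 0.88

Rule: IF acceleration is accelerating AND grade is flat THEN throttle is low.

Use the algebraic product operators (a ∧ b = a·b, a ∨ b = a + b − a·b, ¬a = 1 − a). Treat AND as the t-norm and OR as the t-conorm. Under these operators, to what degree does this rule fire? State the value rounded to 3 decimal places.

firing strength: accelerating=0.05, flat=0.08; AND[a·b] → w = 0.0040

0.004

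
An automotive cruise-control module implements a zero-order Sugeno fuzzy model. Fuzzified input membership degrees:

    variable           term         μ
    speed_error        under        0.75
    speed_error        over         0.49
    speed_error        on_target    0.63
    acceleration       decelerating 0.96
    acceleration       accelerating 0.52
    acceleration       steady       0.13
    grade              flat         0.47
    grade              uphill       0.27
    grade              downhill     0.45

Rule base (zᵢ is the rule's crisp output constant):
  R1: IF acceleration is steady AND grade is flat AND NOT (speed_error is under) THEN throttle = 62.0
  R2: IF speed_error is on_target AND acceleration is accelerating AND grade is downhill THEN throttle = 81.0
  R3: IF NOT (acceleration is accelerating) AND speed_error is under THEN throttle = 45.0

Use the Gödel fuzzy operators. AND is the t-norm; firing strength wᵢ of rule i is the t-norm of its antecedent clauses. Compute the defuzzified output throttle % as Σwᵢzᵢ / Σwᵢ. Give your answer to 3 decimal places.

R1 (z=62.0): steady=0.13, flat=0.47, ¬under=1−0.75=0.25; AND[min(a, b)] → w = 0.13
R2 (z=81.0): on_target=0.63, accelerating=0.52, downhill=0.45; AND[min(a, b)] → w = 0.45
R3 (z=45.0): ¬accelerating=1−0.52=0.48, under=0.75; AND[min(a, b)] → w = 0.48
Weighted average = (0.13·62.0 + 0.45·81.0 + 0.48·45.0) / (0.13 + 0.45 + 0.48)
  = 66.1100 / 1.0600 = 62.368

62.368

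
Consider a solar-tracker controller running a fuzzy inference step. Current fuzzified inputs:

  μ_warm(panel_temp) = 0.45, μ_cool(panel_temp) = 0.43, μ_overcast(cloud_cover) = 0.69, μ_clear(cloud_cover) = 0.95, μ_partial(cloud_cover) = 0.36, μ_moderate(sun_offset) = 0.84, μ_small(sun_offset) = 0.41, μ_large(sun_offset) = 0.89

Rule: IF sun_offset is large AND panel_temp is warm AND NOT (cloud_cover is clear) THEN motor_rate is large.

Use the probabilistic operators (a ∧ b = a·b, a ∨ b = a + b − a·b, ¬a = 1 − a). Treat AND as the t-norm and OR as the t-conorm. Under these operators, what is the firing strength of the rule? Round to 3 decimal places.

0.020

firing strength: large=0.89, warm=0.45, ¬clear=1−0.95=0.05; AND[a·b] → w = 0.0200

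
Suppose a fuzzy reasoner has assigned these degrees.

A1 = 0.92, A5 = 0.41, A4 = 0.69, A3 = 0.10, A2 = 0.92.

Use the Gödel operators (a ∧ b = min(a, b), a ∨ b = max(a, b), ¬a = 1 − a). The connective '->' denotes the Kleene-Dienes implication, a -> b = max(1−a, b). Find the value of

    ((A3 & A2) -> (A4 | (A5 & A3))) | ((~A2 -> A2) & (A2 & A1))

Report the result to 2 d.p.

0.92

A3 & A2 = min(a, b) on (0.10, 0.92) = 0.10
A5 & A3 = min(a, b) on (0.41, 0.10) = 0.10
A4 | (A5 & A3) = max(a, b) on (0.69, 0.10) = 0.69
(A3 & A2) -> (A4 | (A5 & A3))  [Kleene-Dienes: max(1−a, b)] with a=0.10, b=0.69 → 0.90
~A2 = 1 − 0.92 = 0.08
~A2 -> A2  [Kleene-Dienes: max(1−a, b)] with a=0.08, b=0.92 → 0.92
A2 & A1 = min(a, b) on (0.92, 0.92) = 0.92
(~A2 -> A2) & (A2 & A1) = min(a, b) on (0.92, 0.92) = 0.92
((A3 & A2) -> (A4 | (A5 & A3))) | ((~A2 -> A2) & (A2 & A1)) = max(a, b) on (0.90, 0.92) = 0.92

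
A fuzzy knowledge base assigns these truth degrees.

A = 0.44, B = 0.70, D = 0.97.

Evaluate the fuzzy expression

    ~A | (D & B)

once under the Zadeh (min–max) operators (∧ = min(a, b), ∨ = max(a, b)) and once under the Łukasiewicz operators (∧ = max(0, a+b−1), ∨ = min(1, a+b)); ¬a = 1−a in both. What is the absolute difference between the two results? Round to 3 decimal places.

Under Zadeh (min–max):
  ~A = 1 − 0.44 = 0.56
  D & B = min(a, b) on (0.97, 0.70) = 0.70
  ~A | (D & B) = max(a, b) on (0.56, 0.70) = 0.70
  → value = 0.7000
Under Łukasiewicz:
  ~A = 1 − 0.44 = 0.56
  D & B = max(0, a+b−1) on (0.97, 0.70) = 0.67
  ~A | (D & B) = min(1, a+b) on (0.56, 0.67) = 1.00
  → value = 1.0000
|0.7000 − 1.0000| = 0.300

0.300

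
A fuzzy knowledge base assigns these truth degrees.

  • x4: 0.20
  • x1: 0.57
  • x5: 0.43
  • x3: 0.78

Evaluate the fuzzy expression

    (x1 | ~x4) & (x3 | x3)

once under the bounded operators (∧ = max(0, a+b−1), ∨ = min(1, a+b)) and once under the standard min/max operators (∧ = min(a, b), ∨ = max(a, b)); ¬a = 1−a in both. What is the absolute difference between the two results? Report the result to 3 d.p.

Under bounded:
  ~x4 = 1 − 0.20 = 0.80
  x1 | ~x4 = min(1, a+b) on (0.57, 0.80) = 1.00
  x3 | x3 = min(1, a+b) on (0.78, 0.78) = 1.00
  (x1 | ~x4) & (x3 | x3) = max(0, a+b−1) on (1.00, 1.00) = 1.00
  → value = 1.0000
Under standard min/max:
  ~x4 = 1 − 0.20 = 0.80
  x1 | ~x4 = max(a, b) on (0.57, 0.80) = 0.80
  x3 | x3 = max(a, b) on (0.78, 0.78) = 0.78
  (x1 | ~x4) & (x3 | x3) = min(a, b) on (0.80, 0.78) = 0.78
  → value = 0.7800
|1.0000 − 0.7800| = 0.220

0.220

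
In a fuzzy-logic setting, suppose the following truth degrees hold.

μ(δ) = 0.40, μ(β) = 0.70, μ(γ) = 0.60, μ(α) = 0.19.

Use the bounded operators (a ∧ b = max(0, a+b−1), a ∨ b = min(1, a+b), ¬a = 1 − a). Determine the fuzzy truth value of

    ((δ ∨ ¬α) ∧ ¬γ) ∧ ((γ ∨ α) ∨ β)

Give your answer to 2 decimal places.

¬α = 1 − 0.19 = 0.81
δ ∨ ¬α = min(1, a+b) on (0.40, 0.81) = 1.00
¬γ = 1 − 0.60 = 0.40
(δ ∨ ¬α) ∧ ¬γ = max(0, a+b−1) on (1.00, 0.40) = 0.40
γ ∨ α = min(1, a+b) on (0.60, 0.19) = 0.79
(γ ∨ α) ∨ β = min(1, a+b) on (0.79, 0.70) = 1.00
((δ ∨ ¬α) ∧ ¬γ) ∧ ((γ ∨ α) ∨ β) = max(0, a+b−1) on (0.40, 1.00) = 0.40

0.40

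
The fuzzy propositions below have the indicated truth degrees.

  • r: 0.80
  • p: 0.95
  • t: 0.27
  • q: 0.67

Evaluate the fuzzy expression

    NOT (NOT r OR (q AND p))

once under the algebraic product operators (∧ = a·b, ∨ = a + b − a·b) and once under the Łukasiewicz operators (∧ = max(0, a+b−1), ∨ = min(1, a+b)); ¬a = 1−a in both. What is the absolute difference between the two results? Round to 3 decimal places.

Under algebraic product:
  NOT r = 1 − 0.8000 = 0.2000
  q AND p = a·b on (0.6700, 0.9500) = 0.6365
  NOT r OR (q AND p) = a + b − a·b on (0.2000, 0.6365) = 0.7092
  NOT (NOT r OR (q AND p)) = 1 − 0.7092 = 0.2908
  → value = 0.2908
Under Łukasiewicz:
  NOT r = 1 − 0.80 = 0.20
  q AND p = max(0, a+b−1) on (0.67, 0.95) = 0.62
  NOT r OR (q AND p) = min(1, a+b) on (0.20, 0.62) = 0.82
  NOT (NOT r OR (q AND p)) = 1 − 0.82 = 0.18
  → value = 0.1800
|0.2908 − 0.1800| = 0.111

0.111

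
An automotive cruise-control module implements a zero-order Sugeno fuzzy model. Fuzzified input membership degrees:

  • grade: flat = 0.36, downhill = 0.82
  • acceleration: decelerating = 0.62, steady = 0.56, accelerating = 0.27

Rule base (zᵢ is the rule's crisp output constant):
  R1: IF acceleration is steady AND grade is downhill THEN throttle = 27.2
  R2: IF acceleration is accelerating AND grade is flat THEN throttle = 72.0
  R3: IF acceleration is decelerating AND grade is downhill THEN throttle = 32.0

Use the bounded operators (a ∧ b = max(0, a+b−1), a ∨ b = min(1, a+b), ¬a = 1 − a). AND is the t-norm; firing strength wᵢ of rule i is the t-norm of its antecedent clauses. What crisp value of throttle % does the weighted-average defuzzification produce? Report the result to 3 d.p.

29.776

R1 (z=27.2): steady=0.56, downhill=0.82; AND[max(0, a+b−1)] → w = 0.38
R2 (z=72.0): accelerating=0.27, flat=0.36; AND[max(0, a+b−1)] → w = 0.00
R3 (z=32.0): decelerating=0.62, downhill=0.82; AND[max(0, a+b−1)] → w = 0.44
Weighted average = (0.38·27.2 + 0.00·72.0 + 0.44·32.0) / (0.38 + 0.00 + 0.44)
  = 24.4160 / 0.8200 = 29.776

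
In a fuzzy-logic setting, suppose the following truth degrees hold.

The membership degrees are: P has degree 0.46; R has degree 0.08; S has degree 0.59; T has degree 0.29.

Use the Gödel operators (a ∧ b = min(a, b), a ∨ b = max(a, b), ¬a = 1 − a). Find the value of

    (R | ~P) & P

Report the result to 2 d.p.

~P = 1 − 0.46 = 0.54
R | ~P = max(a, b) on (0.08, 0.54) = 0.54
(R | ~P) & P = min(a, b) on (0.54, 0.46) = 0.46

0.46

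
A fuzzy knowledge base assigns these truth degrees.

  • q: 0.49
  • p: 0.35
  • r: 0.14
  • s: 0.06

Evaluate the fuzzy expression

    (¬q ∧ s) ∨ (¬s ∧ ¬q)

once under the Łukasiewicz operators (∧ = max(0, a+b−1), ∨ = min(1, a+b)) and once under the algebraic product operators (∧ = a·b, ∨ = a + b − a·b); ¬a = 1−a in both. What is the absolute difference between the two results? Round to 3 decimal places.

Under Łukasiewicz:
  ¬q = 1 − 0.49 = 0.51
  ¬q ∧ s = max(0, a+b−1) on (0.51, 0.06) = 0.00
  ¬s = 1 − 0.06 = 0.94
  ¬q = 1 − 0.49 = 0.51
  ¬s ∧ ¬q = max(0, a+b−1) on (0.94, 0.51) = 0.45
  (¬q ∧ s) ∨ (¬s ∧ ¬q) = min(1, a+b) on (0.00, 0.45) = 0.45
  → value = 0.4500
Under algebraic product:
  ¬q = 1 − 0.4900 = 0.5100
  ¬q ∧ s = a·b on (0.5100, 0.0600) = 0.0306
  ¬s = 1 − 0.0600 = 0.9400
  ¬q = 1 − 0.4900 = 0.5100
  ¬s ∧ ¬q = a·b on (0.9400, 0.5100) = 0.4794
  (¬q ∧ s) ∨ (¬s ∧ ¬q) = a + b − a·b on (0.0306, 0.4794) = 0.4953
  → value = 0.4953
|0.4500 − 0.4953| = 0.045

0.045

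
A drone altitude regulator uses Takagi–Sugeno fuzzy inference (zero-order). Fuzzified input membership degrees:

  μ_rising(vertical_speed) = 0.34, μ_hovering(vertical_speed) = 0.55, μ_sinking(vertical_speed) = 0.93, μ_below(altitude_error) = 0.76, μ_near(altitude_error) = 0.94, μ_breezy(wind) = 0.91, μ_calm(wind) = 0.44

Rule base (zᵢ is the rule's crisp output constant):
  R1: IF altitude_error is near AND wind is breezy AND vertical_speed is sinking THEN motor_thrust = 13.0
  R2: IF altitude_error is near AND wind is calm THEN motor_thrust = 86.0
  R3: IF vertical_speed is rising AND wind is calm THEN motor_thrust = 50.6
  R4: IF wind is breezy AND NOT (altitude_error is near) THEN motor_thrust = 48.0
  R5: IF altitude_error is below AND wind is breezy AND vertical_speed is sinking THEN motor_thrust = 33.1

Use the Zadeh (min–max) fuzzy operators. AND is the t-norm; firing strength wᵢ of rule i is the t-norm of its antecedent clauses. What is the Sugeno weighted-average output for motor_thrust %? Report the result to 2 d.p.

37.81

R1 (z=13.0): near=0.94, breezy=0.91, sinking=0.93; AND[min(a, b)] → w = 0.91
R2 (z=86.0): near=0.94, calm=0.44; AND[min(a, b)] → w = 0.44
R3 (z=50.6): rising=0.34, calm=0.44; AND[min(a, b)] → w = 0.34
R4 (z=48.0): breezy=0.91, ¬near=1−0.94=0.06; AND[min(a, b)] → w = 0.06
R5 (z=33.1): below=0.76, breezy=0.91, sinking=0.93; AND[min(a, b)] → w = 0.76
Weighted average = (0.91·13.0 + 0.44·86.0 + 0.34·50.6 + 0.06·48.0 + 0.76·33.1) / (0.91 + 0.44 + 0.34 + 0.06 + 0.76)
  = 94.9100 / 2.5100 = 37.81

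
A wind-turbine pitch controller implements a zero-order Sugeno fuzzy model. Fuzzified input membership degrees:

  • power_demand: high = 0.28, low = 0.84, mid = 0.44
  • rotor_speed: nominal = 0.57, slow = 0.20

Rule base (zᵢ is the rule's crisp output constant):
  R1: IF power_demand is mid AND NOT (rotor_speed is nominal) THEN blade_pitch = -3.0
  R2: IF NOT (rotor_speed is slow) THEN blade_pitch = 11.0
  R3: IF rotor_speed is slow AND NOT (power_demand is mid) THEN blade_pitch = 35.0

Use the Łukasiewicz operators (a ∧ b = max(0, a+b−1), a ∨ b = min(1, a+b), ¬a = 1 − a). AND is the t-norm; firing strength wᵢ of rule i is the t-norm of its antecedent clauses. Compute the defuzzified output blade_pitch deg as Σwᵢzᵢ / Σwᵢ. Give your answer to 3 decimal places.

11.000

R1 (z=-3.0): mid=0.44, ¬nominal=1−0.57=0.43; AND[max(0, a+b−1)] → w = 0.00
R2 (z=11.0): ¬slow=1−0.20=0.80 → w = 0.80
R3 (z=35.0): slow=0.20, ¬mid=1−0.44=0.56; AND[max(0, a+b−1)] → w = 0.00
Weighted average = (0.00·-3.0 + 0.80·11.0 + 0.00·35.0) / (0.00 + 0.80 + 0.00)
  = 8.8000 / 0.8000 = 11.000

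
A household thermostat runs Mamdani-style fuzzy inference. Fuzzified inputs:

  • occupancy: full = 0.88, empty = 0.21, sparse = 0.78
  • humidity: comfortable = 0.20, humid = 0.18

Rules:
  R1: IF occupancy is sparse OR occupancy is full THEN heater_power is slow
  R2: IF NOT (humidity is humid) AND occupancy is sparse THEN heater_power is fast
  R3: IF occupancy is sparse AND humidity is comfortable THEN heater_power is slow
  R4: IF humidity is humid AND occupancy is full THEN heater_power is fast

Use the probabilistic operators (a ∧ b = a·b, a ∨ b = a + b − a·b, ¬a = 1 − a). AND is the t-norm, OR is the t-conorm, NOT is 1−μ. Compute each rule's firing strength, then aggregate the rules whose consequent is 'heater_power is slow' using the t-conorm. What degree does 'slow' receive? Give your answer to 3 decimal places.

R1: sparse=0.78, full=0.88; OR[a + b − a·b] → w = 0.9736
R2: ¬humid=1−0.18=0.82, sparse=0.78; AND[a·b] → w = 0.6396
R3: sparse=0.78, comfortable=0.20; AND[a·b] → w = 0.1560
R4: humid=0.18, full=0.88; AND[a·b] → w = 0.1584
Rules with consequent 'slow': {R1, R3} → strengths 0.9736, 0.1560
Aggregate via t-conorm [a + b − a·b]: 0.9777

0.978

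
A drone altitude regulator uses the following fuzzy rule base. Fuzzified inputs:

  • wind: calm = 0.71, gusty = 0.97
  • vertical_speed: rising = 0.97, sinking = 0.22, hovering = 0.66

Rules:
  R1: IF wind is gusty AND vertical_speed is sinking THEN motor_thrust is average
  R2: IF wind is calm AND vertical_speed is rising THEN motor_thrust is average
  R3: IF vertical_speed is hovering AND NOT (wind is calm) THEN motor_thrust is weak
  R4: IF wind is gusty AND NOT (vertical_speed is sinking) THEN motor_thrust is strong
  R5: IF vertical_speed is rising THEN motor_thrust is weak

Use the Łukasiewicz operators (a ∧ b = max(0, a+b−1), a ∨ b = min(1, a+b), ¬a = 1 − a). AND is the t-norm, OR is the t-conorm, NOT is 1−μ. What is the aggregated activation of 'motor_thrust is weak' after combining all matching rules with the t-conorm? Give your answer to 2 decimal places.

R1: gusty=0.97, sinking=0.22; AND[max(0, a+b−1)] → w = 0.19
R2: calm=0.71, rising=0.97; AND[max(0, a+b−1)] → w = 0.68
R3: hovering=0.66, ¬calm=1−0.71=0.29; AND[max(0, a+b−1)] → w = 0.00
R4: gusty=0.97, ¬sinking=1−0.22=0.78; AND[max(0, a+b−1)] → w = 0.75
R5: rising=0.97 → w = 0.97
Rules with consequent 'weak': {R3, R5} → strengths 0.00, 0.97
Aggregate via t-conorm [min(1, a+b)]: 0.97

0.97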